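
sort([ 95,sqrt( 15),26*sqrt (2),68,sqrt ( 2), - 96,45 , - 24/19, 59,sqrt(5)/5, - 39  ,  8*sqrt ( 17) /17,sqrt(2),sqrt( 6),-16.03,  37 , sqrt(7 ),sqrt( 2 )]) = [ -96, - 39,-16.03,  -  24/19,sqrt (5)/5, sqrt( 2 ),sqrt ( 2 ), sqrt( 2),8* sqrt(17)/17, sqrt( 6),sqrt(7 ), sqrt( 15 ), 26*sqrt(2),37, 45,59,68,95 ] 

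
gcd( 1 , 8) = 1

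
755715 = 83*9105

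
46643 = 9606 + 37037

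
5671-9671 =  - 4000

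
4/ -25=-4/25  =  - 0.16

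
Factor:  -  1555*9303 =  - 14466165 = - 3^1*5^1 * 7^1 * 311^1  *  443^1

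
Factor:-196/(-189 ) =28/27 = 2^2*3^(-3)*7^1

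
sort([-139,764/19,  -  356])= [ - 356, -139,764/19]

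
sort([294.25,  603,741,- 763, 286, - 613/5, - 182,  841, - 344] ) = [ - 763, - 344, - 182, - 613/5,286,  294.25, 603,741,841 ]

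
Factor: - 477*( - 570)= 2^1*3^3 * 5^1*19^1*53^1 = 271890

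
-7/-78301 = 7/78301 = 0.00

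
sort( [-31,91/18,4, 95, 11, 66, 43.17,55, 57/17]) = [  -  31, 57/17,4, 91/18,11, 43.17, 55,  66, 95]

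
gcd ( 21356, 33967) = 1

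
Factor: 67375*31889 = 2148521375=5^3*7^2*11^2 * 13^1*223^1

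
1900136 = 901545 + 998591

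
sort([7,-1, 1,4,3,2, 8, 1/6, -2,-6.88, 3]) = [  -  6.88, - 2, - 1,1/6,  1, 2, 3,3 , 4,7, 8]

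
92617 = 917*101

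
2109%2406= 2109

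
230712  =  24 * 9613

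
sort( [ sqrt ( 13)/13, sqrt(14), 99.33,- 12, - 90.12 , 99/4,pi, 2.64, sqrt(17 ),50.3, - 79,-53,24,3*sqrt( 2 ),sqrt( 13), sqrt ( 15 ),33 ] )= [ -90.12, - 79, - 53,-12,sqrt(13) /13,2.64,pi , sqrt(13),sqrt(14), sqrt(15),sqrt( 17),3* sqrt(2 ), 24, 99/4, 33,50.3,99.33 ] 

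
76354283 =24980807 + 51373476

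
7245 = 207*35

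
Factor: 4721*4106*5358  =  103861754508 = 2^2*3^1 * 19^1*47^1* 2053^1* 4721^1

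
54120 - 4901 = 49219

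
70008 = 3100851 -3030843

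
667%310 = 47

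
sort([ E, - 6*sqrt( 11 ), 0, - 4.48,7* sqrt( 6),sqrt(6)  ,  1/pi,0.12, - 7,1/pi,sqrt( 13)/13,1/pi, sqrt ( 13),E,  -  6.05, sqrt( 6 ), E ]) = [ - 6*sqrt(11), - 7, -6.05,-4.48,0, 0.12, sqrt( 13 ) /13, 1/pi, 1/pi, 1/pi, sqrt(  6),sqrt(6), E, E, E,sqrt( 13 ),7*sqrt( 6 ) ] 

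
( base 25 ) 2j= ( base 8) 105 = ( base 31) 27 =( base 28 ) 2d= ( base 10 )69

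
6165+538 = 6703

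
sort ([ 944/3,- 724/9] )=[-724/9,944/3]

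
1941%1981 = 1941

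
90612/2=45306 = 45306.00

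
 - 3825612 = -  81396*47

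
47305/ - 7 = -47305/7 = - 6757.86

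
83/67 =83/67 = 1.24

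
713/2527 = 713/2527 = 0.28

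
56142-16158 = 39984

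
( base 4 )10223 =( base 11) 252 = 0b100101011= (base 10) 299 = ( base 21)E5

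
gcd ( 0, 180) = 180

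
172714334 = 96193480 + 76520854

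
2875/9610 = 575/1922 = 0.30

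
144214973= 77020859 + 67194114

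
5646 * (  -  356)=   -  2009976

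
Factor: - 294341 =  - 294341^1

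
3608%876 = 104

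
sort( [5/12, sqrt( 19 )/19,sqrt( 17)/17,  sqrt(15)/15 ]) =[sqrt(19) /19, sqrt( 17) /17,sqrt ( 15 ) /15, 5/12]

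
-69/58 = - 69/58 = - 1.19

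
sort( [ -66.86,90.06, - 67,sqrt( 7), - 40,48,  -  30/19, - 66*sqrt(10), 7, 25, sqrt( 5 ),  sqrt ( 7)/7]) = [ - 66*sqrt( 10 )  ,-67, -66.86, -40, - 30/19,sqrt( 7)/7,sqrt( 5), sqrt( 7),7,25,48,90.06] 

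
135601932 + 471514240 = 607116172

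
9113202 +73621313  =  82734515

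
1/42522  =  1/42522 = 0.00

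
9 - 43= -34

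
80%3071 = 80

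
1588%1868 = 1588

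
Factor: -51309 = -3^2* 5701^1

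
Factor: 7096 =2^3 * 887^1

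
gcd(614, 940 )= 2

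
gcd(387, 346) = 1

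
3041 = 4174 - 1133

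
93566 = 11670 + 81896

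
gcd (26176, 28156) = 4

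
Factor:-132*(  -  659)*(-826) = -2^3 *3^1* 7^1 * 11^1*59^1*659^1 = - 71852088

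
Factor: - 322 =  - 2^1* 7^1*23^1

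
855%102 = 39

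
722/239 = 722/239 = 3.02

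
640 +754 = 1394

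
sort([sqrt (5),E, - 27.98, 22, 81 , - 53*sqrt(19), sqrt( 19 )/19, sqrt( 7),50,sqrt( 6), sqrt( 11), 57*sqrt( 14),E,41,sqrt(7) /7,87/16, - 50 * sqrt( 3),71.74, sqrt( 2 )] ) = [-53*sqrt ( 19), - 50*sqrt( 3), - 27.98,sqrt ( 19) /19,sqrt( 7)/7, sqrt( 2),sqrt( 5),  sqrt( 6),sqrt (7),  E, E, sqrt( 11 ) , 87/16, 22, 41,  50,71.74,81,  57*sqrt ( 14) ] 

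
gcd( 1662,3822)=6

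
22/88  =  1/4 = 0.25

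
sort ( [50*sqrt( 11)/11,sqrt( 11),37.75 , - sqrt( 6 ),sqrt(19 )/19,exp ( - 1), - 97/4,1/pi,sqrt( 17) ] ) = [ - 97/4, - sqrt( 6),sqrt(19 ) /19,1/pi,exp(- 1),sqrt(11),sqrt( 17),50*sqrt( 11) /11, 37.75]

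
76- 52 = 24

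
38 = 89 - 51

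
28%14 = 0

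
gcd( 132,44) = 44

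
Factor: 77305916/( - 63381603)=  -  2^2*3^ ( - 1)*43^1 * 127^1 * 3539^1 * 21127201^(- 1)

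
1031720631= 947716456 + 84004175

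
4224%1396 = 36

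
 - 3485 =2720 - 6205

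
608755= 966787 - 358032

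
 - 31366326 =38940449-70306775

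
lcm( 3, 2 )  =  6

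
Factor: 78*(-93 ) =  - 2^1 *3^2*13^1 * 31^1 = - 7254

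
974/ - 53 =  - 974/53=- 18.38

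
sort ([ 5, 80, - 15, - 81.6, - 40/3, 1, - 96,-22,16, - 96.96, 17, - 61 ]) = [ - 96.96, -96,-81.6, - 61, - 22, - 15,-40/3, 1, 5,16, 17,  80]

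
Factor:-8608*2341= -20151328= - 2^5*269^1 * 2341^1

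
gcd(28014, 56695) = 667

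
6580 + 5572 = 12152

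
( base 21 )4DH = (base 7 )5663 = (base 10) 2054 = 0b100000000110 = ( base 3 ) 2211002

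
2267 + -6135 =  - 3868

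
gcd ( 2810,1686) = 562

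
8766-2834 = 5932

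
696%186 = 138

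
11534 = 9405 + 2129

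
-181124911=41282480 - 222407391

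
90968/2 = 45484= 45484.00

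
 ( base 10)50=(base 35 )1F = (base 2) 110010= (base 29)1L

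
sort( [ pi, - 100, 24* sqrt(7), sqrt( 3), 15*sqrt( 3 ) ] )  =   [ - 100,sqrt ( 3), pi, 15*sqrt( 3 ), 24*sqrt( 7 )]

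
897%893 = 4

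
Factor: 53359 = 53359^1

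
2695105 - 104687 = 2590418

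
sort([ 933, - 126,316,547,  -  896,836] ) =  [ - 896, - 126,316,547,836, 933 ]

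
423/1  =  423 = 423.00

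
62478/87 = 20826/29 = 718.14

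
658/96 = 6 + 41/48 = 6.85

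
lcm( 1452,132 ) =1452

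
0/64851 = 0 = 0.00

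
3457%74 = 53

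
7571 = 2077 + 5494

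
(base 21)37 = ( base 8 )106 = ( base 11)64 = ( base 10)70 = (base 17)42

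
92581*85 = 7869385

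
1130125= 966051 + 164074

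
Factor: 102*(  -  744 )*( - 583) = 2^4*3^2*11^1*17^1 *31^1*53^1 = 44242704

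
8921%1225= 346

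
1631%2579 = 1631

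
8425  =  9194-769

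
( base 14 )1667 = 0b111110101011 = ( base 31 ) 45c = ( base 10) 4011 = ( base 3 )12111120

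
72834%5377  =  2933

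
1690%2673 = 1690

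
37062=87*426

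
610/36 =16 + 17/18 = 16.94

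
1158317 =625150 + 533167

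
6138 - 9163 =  - 3025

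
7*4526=31682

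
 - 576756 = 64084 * ( - 9) 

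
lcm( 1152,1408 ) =12672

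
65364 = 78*838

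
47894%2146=682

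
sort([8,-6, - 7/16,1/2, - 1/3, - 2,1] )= [ - 6, - 2, - 7/16, - 1/3,1/2,1,8]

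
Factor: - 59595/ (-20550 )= 29/10= 2^( - 1)*5^( - 1)*29^1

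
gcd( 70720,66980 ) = 340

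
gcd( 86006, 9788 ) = 2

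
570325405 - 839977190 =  - 269651785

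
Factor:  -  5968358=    - 2^1*11^1*271289^1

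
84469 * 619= 52286311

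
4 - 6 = -2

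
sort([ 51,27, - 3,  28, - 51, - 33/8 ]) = [ - 51, - 33/8,- 3,27,28, 51]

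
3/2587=3/2587 = 0.00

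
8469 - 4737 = 3732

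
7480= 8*935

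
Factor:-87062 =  - 2^1*101^1  *  431^1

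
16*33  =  528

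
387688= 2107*184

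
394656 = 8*49332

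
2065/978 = 2  +  109/978= 2.11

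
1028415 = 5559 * 185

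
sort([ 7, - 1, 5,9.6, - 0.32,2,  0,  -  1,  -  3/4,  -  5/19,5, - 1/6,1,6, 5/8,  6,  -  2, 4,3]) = [ - 2, - 1, - 1 , - 3/4, - 0.32, - 5/19, - 1/6,0,  5/8,  1, 2,3,4,  5, 5,6,6, 7 , 9.6] 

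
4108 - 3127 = 981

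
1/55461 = 1/55461 = 0.00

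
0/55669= 0=0.00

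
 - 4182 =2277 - 6459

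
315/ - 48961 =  - 1 + 48646/48961 = - 0.01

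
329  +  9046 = 9375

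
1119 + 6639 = 7758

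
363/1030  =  363/1030  =  0.35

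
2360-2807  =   - 447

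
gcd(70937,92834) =1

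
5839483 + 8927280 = 14766763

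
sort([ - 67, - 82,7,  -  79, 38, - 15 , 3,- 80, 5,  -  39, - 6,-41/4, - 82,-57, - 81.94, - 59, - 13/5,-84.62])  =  [ - 84.62, - 82, - 82, - 81.94,  -  80,-79, - 67, - 59  , - 57, - 39, - 15, - 41/4, - 6, - 13/5, 3,5, 7,38 ]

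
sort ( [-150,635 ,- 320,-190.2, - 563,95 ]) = [ - 563, - 320 , -190.2, - 150, 95, 635 ]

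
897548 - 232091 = 665457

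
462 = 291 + 171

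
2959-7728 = - 4769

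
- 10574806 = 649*(-16294)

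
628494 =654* 961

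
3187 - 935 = 2252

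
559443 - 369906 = 189537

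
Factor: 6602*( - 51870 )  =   - 2^2*3^1*5^1*7^1*13^1*19^1 * 3301^1 = - 342445740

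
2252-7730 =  - 5478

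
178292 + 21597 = 199889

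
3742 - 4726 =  - 984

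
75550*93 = 7026150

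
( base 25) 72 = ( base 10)177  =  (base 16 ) B1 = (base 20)8H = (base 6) 453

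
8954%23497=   8954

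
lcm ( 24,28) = 168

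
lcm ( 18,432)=432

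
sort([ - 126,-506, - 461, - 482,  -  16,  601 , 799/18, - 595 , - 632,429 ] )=[ - 632, - 595, - 506, - 482, - 461, - 126, - 16,  799/18 , 429,601]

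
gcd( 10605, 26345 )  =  5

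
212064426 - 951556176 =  - 739491750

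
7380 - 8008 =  - 628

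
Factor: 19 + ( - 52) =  - 33 = - 3^1 * 11^1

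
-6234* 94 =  - 585996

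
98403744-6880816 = 91522928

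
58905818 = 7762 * 7589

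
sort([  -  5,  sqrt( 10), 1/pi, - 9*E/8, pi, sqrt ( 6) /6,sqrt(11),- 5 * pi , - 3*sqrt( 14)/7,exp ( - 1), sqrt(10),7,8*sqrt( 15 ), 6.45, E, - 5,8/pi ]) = [ - 5*pi,-5, - 5, - 9*E/8, - 3*sqrt(14)/7,1/pi,exp( - 1 ),sqrt( 6)/6,  8/pi,  E, pi,sqrt(10),sqrt(10), sqrt( 11 ),6.45, 7, 8*sqrt( 15)] 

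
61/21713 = 61/21713=0.00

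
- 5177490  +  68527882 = 63350392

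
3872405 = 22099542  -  18227137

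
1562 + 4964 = 6526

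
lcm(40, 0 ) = 0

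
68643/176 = 390 + 3/176 =390.02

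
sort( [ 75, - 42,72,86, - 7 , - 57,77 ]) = [ - 57, -42, - 7, 72  ,  75,  77, 86]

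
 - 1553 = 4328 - 5881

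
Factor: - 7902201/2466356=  - 2^( - 2)*3^1*37^1*71191^1*616589^( - 1 )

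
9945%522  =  27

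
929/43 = 21 + 26/43  =  21.60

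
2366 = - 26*( - 91)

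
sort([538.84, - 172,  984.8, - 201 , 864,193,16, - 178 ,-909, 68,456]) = [-909, - 201 , -178,-172,16,68,193,456,538.84,864,  984.8 ]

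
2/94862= 1/47431= 0.00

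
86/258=1/3 = 0.33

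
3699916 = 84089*44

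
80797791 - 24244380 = 56553411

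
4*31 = 124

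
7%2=1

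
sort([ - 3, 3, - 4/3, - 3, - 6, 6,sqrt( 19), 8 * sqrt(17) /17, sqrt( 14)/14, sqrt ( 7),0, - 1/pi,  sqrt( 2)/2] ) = [ - 6 , - 3,- 3, - 4/3,-1/pi, 0,  sqrt(14) /14, sqrt( 2)/2,  8*sqrt( 17)/17,sqrt( 7 ), 3, sqrt( 19),6]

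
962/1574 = 481/787 = 0.61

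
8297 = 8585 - 288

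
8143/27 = 301 + 16/27 = 301.59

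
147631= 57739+89892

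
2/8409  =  2/8409 = 0.00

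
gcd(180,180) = 180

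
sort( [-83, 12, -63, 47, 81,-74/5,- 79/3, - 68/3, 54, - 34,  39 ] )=[ - 83, -63, - 34, - 79/3,-68/3 ,-74/5, 12, 39, 47 , 54,81]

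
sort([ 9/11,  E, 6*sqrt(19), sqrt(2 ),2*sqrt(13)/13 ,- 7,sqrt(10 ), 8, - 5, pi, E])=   [ - 7, - 5, 2*sqrt( 13)/13,9/11,  sqrt(2) , E, E,pi, sqrt(10 ), 8  ,  6* sqrt(19)]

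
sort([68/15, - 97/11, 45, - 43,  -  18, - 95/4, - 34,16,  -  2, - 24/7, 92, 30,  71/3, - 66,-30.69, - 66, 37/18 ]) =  [-66, - 66,- 43, - 34, - 30.69,  -  95/4 ,  -  18, - 97/11, - 24/7, - 2,  37/18, 68/15, 16,71/3,  30,45,92 ]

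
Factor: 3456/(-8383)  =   - 2^7*3^3*83^( - 1 )*101^( - 1)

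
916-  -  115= 1031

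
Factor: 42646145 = 5^1*8529229^1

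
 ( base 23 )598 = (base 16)B2C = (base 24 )4n4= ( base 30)35A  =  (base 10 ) 2860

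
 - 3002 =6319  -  9321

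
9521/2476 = 3 + 2093/2476 = 3.85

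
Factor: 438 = 2^1 * 3^1*73^1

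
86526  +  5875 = 92401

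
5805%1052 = 545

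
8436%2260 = 1656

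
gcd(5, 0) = 5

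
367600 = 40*9190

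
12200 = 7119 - - 5081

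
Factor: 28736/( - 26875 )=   -2^6*5^( - 4) * 43^(-1)*449^1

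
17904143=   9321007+8583136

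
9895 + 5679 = 15574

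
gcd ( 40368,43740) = 12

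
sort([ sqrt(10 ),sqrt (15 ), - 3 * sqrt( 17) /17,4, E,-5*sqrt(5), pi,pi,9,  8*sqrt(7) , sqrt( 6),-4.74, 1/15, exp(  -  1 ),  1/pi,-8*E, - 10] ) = [ -8*E,  -  5*sqrt(5), - 10,  -  4.74 , -3 * sqrt(17)/17 , 1/15, 1/pi, exp( - 1),sqrt(6),  E, pi,pi,sqrt(10 ), sqrt(15), 4, 9, 8 *sqrt( 7)]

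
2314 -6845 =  - 4531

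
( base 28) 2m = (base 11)71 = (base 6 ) 210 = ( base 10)78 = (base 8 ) 116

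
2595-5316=-2721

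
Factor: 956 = 2^2*239^1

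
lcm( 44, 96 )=1056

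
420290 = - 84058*( - 5)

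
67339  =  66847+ 492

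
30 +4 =34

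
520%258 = 4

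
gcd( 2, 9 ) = 1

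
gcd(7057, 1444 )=1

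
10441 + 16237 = 26678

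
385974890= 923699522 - 537724632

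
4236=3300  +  936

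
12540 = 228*55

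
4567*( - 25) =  - 114175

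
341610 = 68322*5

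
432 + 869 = 1301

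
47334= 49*966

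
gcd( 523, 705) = 1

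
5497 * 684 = 3759948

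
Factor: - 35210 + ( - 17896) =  - 53106 = - 2^1*3^1 * 53^1*167^1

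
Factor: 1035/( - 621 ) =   -  5/3 = - 3^( - 1 )*5^1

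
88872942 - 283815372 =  - 194942430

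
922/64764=461/32382 = 0.01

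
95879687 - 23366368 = 72513319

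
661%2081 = 661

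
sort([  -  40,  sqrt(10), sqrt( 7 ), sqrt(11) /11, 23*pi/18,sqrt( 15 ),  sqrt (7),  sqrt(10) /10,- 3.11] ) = [ - 40 ,  -  3.11,sqrt( 11) /11,sqrt( 10 )/10, sqrt( 7 ),  sqrt( 7), sqrt( 10),sqrt (15 ) , 23*pi/18 ]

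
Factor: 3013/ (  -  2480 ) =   -  2^(  -  4 )*5^ ( - 1)*23^1 *31^(  -  1)*131^1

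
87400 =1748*50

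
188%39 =32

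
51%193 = 51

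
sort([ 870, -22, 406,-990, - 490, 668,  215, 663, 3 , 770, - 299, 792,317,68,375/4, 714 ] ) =[ - 990, - 490,- 299, - 22,3, 68,375/4, 215,317 , 406,663, 668, 714, 770,792,  870] 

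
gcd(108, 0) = 108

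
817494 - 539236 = 278258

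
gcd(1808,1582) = 226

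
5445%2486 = 473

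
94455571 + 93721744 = 188177315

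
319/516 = 319/516 = 0.62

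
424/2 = 212= 212.00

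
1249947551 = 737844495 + 512103056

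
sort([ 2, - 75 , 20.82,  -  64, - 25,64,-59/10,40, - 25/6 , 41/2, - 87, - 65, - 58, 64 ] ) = [ - 87, - 75,  -  65, - 64, - 58, - 25,  -  59/10, - 25/6 , 2,41/2,  20.82,40, 64, 64] 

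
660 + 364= 1024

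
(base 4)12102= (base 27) eo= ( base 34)bs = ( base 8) 622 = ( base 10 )402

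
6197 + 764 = 6961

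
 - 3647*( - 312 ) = 1137864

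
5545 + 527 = 6072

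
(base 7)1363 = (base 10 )535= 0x217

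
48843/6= 8140 + 1/2= 8140.50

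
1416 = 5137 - 3721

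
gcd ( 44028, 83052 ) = 36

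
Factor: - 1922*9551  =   - 2^1*31^2*9551^1  =  - 18357022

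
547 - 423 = 124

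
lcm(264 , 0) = 0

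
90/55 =1+7/11 = 1.64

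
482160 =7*68880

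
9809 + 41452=51261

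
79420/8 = 19855/2 = 9927.50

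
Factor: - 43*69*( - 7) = 20769 = 3^1*7^1*23^1*43^1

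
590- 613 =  - 23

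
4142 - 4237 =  - 95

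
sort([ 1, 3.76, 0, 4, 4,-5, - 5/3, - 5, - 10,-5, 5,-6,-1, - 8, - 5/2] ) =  [  -  10,  -  8, - 6,  -  5,-5,-5, - 5/2,-5/3, - 1, 0, 1, 3.76, 4,4,5 ]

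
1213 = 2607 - 1394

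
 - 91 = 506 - 597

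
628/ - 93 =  - 7 + 23/93 = - 6.75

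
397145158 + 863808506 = 1260953664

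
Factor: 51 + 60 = 111 = 3^1*37^1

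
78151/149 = 524 + 75/149 = 524.50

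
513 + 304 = 817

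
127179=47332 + 79847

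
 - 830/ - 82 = 10 + 5/41 = 10.12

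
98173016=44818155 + 53354861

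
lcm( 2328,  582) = 2328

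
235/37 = 235/37 = 6.35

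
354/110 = 177/55 = 3.22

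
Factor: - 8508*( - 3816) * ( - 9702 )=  - 314990254656 = - 2^6 * 3^5 * 7^2*11^1* 53^1  *709^1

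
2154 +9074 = 11228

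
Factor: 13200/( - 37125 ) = -2^4*3^( - 2)*5^( - 1) = -16/45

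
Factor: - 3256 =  - 2^3 * 11^1*37^1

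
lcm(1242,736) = 19872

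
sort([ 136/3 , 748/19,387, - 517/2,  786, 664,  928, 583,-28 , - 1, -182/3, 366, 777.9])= [ - 517/2,-182/3, - 28, - 1, 748/19, 136/3, 366,387, 583,  664, 777.9, 786, 928]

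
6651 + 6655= 13306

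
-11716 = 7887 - 19603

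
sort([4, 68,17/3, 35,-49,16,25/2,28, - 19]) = [-49, - 19,4, 17/3, 25/2,16,28, 35,68]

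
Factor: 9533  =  9533^1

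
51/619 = 51/619 =0.08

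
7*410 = 2870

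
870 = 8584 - 7714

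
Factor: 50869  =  7^1 * 13^2 *43^1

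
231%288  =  231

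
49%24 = 1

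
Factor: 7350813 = 3^2*31^1*26347^1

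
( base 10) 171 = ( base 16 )AB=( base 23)7A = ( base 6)443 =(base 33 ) 56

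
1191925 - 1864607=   -  672682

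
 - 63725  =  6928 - 70653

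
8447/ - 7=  - 8447/7 =- 1206.71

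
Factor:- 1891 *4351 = -19^1*31^1* 61^1*229^1 = - 8227741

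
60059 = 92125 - 32066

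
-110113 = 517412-627525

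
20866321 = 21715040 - 848719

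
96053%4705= 1953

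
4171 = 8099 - 3928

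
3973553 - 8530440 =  - 4556887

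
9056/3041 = 2 +2974/3041  =  2.98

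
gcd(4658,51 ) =17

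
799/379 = 799/379 = 2.11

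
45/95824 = 45/95824=0.00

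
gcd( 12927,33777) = 417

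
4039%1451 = 1137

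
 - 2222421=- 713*3117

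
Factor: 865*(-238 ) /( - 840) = 2^( - 2)*3^( - 1 )*17^1*173^1 = 2941/12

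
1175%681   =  494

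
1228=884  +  344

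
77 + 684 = 761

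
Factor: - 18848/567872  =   -2^( -1 )*31^1*467^( - 1 ) = - 31/934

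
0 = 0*92455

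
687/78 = 229/26 =8.81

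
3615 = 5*723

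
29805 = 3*9935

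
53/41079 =53/41079  =  0.00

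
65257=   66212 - 955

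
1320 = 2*660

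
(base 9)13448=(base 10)9116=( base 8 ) 21634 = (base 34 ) 7u4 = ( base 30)A3Q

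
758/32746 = 379/16373 = 0.02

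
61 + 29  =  90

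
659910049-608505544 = 51404505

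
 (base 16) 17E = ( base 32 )BU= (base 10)382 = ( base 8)576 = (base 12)27a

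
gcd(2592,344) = 8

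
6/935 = 6/935 = 0.01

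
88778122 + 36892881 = 125671003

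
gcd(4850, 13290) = 10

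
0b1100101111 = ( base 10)815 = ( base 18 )295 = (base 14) 423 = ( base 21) 1HH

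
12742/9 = 1415 + 7/9 = 1415.78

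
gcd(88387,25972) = 1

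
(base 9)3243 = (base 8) 4524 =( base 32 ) 2ak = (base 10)2388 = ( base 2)100101010100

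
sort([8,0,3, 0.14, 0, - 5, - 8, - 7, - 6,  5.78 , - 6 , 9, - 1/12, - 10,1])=[ - 10,- 8,- 7,-6,-6,-5, - 1/12,0 , 0 , 0.14,1 , 3,5.78, 8 , 9]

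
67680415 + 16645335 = 84325750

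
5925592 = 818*7244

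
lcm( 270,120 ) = 1080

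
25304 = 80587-55283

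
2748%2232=516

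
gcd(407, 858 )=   11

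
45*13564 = 610380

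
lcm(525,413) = 30975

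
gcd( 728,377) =13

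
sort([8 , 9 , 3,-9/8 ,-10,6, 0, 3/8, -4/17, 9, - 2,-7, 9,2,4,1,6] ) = [-10, - 7,-2, - 9/8, - 4/17, 0, 3/8,1,  2,3, 4, 6, 6, 8, 9,9, 9]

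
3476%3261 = 215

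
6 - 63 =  -57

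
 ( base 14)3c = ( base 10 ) 54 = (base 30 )1o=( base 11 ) 4a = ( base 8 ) 66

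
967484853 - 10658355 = 956826498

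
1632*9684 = 15804288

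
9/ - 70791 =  - 1 + 23594/23597  =  - 0.00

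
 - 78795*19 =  - 1497105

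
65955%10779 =1281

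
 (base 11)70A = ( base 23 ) 1E6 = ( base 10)857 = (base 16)359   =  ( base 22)1gl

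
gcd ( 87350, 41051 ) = 1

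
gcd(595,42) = 7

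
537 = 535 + 2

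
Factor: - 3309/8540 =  - 2^( -2) * 3^1*5^( - 1 )*7^(-1)*61^ ( - 1)*1103^1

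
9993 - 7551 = 2442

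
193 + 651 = 844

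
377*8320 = 3136640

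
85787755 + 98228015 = 184015770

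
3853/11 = 3853/11 = 350.27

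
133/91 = 1 + 6/13 = 1.46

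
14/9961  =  2/1423= 0.00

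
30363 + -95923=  - 65560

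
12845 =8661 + 4184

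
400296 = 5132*78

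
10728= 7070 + 3658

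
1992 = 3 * 664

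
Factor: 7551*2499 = 18869949  =  3^3*7^2 * 17^1*839^1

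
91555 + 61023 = 152578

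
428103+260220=688323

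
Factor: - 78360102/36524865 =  - 2^1*3^2*5^( - 1 )*  13^( - 1)*41^1*97^ ( -1 )*1931^( - 1) * 35393^1 = - 26120034/12174955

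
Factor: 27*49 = 3^3*7^2 = 1323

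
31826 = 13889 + 17937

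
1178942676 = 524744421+654198255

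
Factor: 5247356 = 2^2*17^1*77167^1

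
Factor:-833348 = -2^2 * 208337^1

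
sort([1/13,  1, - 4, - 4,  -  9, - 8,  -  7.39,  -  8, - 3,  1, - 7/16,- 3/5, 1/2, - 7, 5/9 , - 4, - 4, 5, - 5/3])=[ - 9, - 8, - 8,  -  7.39, - 7, - 4, - 4,-4,  -  4, - 3, - 5/3 , - 3/5,-7/16, 1/13 , 1/2, 5/9,  1, 1, 5 ] 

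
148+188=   336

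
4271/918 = 4+599/918= 4.65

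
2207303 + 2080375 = 4287678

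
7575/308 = 24 + 183/308 = 24.59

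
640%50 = 40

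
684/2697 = 228/899 = 0.25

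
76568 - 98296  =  -21728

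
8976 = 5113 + 3863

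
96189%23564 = 1933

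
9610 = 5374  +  4236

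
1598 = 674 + 924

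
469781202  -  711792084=- 242010882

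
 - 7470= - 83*90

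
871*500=435500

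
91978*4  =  367912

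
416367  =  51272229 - 50855862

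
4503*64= 288192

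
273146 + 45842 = 318988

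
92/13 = 92/13=7.08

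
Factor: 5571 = 3^2*619^1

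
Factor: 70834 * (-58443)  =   - 2^1*3^1*7^1*11^2*23^1*107^1*331^1 = - 4139751462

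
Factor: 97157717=281^1*345757^1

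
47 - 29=18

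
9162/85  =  9162/85  =  107.79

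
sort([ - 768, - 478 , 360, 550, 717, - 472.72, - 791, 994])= [-791,-768, - 478, - 472.72,360, 550, 717, 994 ]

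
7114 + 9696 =16810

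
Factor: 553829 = 109^1* 5081^1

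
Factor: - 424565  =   - 5^1*84913^1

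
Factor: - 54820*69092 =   -  3787623440= - 2^4*5^1*23^1 * 751^1*2741^1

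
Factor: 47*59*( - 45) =  -  124785 = - 3^2*5^1*47^1* 59^1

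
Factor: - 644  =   - 2^2 * 7^1* 23^1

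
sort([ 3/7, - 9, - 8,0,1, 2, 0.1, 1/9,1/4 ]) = [ - 9, - 8, 0 , 0.1,  1/9,  1/4,  3/7, 1,2 ]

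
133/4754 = 133/4754 =0.03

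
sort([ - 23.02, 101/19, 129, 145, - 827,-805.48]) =[- 827, - 805.48, - 23.02, 101/19, 129, 145] 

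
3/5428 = 3/5428 = 0.00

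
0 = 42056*0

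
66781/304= 66781/304= 219.67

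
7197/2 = 7197/2= 3598.50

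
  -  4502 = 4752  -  9254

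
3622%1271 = 1080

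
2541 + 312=2853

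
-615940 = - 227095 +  - 388845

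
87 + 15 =102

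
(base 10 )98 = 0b1100010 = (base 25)3n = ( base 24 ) 42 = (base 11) 8a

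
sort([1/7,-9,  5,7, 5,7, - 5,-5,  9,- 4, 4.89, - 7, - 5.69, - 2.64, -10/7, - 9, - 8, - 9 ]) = [ - 9, - 9, - 9, -8, - 7, - 5.69,- 5, -5,  -  4, - 2.64,-10/7,1/7,  4.89,5,5,7,7,9]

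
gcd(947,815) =1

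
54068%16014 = 6026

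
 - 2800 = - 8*350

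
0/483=0 = 0.00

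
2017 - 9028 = - 7011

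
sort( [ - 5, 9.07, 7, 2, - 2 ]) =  [ - 5, - 2, 2, 7, 9.07 ]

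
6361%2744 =873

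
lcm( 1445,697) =59245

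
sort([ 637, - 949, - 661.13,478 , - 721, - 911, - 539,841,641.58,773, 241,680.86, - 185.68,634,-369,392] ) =[ - 949,-911, - 721,-661.13, - 539,  -  369, - 185.68,241, 392, 478,634,637, 641.58,  680.86, 773,841 ]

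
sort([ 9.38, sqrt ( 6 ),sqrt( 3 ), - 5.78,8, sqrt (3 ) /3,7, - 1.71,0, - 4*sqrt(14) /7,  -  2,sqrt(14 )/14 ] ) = [ - 5.78 , - 4 * sqrt( 14 )/7 , - 2, - 1.71,0, sqrt(14)/14, sqrt(3 ) /3,sqrt( 3),sqrt(6 ),7, 8,9.38] 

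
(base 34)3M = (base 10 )124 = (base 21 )5j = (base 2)1111100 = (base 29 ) 48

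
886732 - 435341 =451391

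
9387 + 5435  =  14822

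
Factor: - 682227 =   -  3^2*7^3*13^1*17^1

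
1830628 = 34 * 53842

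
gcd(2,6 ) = 2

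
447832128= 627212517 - 179380389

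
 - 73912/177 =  - 418 + 74/177 = - 417.58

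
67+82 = 149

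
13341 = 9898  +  3443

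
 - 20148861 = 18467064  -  38615925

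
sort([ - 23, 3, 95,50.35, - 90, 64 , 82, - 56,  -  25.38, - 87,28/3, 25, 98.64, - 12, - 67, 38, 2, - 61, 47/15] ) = [  -  90, - 87, - 67,-61, - 56, - 25.38, - 23, - 12,  2, 3, 47/15, 28/3, 25, 38, 50.35,  64,82, 95, 98.64] 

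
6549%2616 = 1317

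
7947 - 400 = 7547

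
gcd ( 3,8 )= 1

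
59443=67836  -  8393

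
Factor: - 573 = - 3^1 * 191^1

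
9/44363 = 9/44363 = 0.00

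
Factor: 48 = 2^4*3^1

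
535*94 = 50290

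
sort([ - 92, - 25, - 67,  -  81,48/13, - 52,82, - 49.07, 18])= [ -92, - 81,-67, - 52, -49.07, - 25,48/13,18,82] 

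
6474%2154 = 12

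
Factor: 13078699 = 13078699^1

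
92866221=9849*9429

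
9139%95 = 19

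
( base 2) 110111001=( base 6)2013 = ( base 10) 441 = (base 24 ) I9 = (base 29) F6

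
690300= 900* 767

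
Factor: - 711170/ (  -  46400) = 2^( - 5) * 5^( - 1 ) * 19^2 *29^( - 1 )*197^1 = 71117/4640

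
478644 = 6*79774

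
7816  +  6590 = 14406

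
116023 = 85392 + 30631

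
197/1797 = 197/1797= 0.11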